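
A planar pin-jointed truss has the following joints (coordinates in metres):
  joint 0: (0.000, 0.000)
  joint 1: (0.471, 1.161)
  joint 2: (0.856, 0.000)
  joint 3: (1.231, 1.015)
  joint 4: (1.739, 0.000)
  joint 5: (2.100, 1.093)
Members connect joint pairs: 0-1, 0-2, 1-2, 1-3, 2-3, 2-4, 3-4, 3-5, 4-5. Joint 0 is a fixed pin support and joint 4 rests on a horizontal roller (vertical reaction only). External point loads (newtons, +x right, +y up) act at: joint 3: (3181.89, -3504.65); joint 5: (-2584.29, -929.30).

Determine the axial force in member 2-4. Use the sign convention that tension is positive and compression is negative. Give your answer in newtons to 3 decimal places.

1322.841

N=6 nodes, M=9 members, R=3 reactions → 2N=12, M+R=12
member 0 (0-1): L=1.2529, (cx,cy)=(0.3759,0.9266)
member 1 (0-2): L=0.8560, (cx,cy)=(1.0000,0.0000)
member 2 (1-2): L=1.2232, (cx,cy)=(0.3148,-0.9492)
member 3 (1-3): L=0.7739, (cx,cy)=(0.9820,-0.1887)
member 4 (2-3): L=1.0821, (cx,cy)=(0.3466,0.9380)
member 5 (2-4): L=0.8830, (cx,cy)=(1.0000,0.0000)
member 6 (3-4): L=1.1350, (cx,cy)=(0.4476,-0.8943)
member 7 (3-5): L=0.8725, (cx,cy)=(0.9960,0.0894)
member 8 (4-5): L=1.1511, (cx,cy)=(0.3136,0.9495)
solve A·x = −loads:
  F[0-1] = -645.3195 N (compression)
  F[0-2] = +840.1933 N (tension)
  F[1-2] = +725.3106 N (tension)
  F[1-3] = -479.4993 N (compression)
  F[2-3] = -733.9287 N (compression)
  F[2-4] = +1322.8406 N (tension)
  F[3-4] = -3485.9591 N (compression)
  F[3-5] = -2356.3691 N (compression)
  F[4-5] = -756.8261 N (compression)
  Rx@0 = -597.6000 N
  Ry@0 = +597.9848 N
  Ry@4 = +3835.9652 N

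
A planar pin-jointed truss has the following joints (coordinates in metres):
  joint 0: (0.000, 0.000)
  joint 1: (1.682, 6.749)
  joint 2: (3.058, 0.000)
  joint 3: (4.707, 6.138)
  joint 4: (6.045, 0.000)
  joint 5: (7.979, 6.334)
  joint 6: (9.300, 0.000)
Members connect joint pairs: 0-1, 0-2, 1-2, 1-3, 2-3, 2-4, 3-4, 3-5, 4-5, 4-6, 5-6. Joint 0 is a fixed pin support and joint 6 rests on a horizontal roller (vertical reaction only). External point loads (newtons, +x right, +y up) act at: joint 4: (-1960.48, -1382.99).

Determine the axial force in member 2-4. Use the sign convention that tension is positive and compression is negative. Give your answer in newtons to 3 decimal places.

N=7 nodes, M=11 members, R=3 reactions → 2N=14, M+R=14
member 0 (0-1): L=6.9554, (cx,cy)=(0.2418,0.9703)
member 1 (0-2): L=3.0580, (cx,cy)=(1.0000,0.0000)
member 2 (1-2): L=6.8878, (cx,cy)=(0.1998,-0.9798)
member 3 (1-3): L=3.0861, (cx,cy)=(0.9802,-0.1980)
member 4 (2-3): L=6.3556, (cx,cy)=(0.2595,0.9658)
member 5 (2-4): L=2.9870, (cx,cy)=(1.0000,0.0000)
member 6 (3-4): L=6.2821, (cx,cy)=(0.2130,-0.9771)
member 7 (3-5): L=3.2779, (cx,cy)=(0.9982,0.0598)
member 8 (4-5): L=6.6227, (cx,cy)=(0.2920,0.9564)
member 9 (4-6): L=3.2550, (cx,cy)=(1.0000,0.0000)
member 10 (5-6): L=6.4703, (cx,cy)=(0.2042,-0.9789)
solve A·x = −loads:
  F[0-1] = -498.8525 N (compression)
  F[0-2] = -1839.8449 N (compression)
  F[1-2] = +541.1573 N (tension)
  F[1-3] = -233.3627 N (compression)
  F[2-3] = -549.0509 N (compression)
  F[2-4] = -1589.2831 N (compression)
  F[3-4] = +466.5635 N (tension)
  F[3-5] = -471.4114 N (compression)
  F[4-5] = +969.3870 N (tension)
  F[4-6] = +187.4810 N (tension)
  F[5-6] = -918.2856 N (compression)
  Rx@0 = +1960.4800 N
  Ry@0 = +484.0465 N
  Ry@6 = +898.9435 N

-1589.283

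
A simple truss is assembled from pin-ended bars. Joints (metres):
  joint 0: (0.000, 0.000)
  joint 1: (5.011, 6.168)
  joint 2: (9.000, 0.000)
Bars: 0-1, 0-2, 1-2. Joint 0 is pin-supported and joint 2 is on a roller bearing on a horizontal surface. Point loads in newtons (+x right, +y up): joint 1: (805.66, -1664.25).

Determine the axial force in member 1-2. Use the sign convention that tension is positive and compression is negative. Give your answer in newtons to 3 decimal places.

N=3 nodes, M=3 members, R=3 reactions → 2N=6, M+R=6
member 0 (0-1): L=7.9470, (cx,cy)=(0.6306,0.7761)
member 1 (0-2): L=9.0000, (cx,cy)=(1.0000,0.0000)
member 2 (1-2): L=7.3455, (cx,cy)=(0.5431,-0.8397)
solve A·x = −loads:
  F[0-1] = -238.9850 N (compression)
  F[0-2] = +956.3531 N (tension)
  F[1-2] = -1761.0654 N (compression)
  Rx@0 = -805.6600 N
  Ry@0 = +185.4869 N
  Ry@2 = +1478.7631 N

-1761.065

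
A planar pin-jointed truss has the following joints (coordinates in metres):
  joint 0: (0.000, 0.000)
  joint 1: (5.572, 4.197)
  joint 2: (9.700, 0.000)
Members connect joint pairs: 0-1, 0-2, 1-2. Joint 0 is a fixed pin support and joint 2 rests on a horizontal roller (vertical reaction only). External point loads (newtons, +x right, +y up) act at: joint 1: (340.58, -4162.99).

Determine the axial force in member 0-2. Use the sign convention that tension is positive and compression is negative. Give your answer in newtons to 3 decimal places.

N=3 nodes, M=3 members, R=3 reactions → 2N=6, M+R=6
member 0 (0-1): L=6.9758, (cx,cy)=(0.7988,0.6017)
member 1 (0-2): L=9.7000, (cx,cy)=(1.0000,0.0000)
member 2 (1-2): L=5.8869, (cx,cy)=(0.7012,-0.7129)
solve A·x = −loads:
  F[0-1] = -2699.6901 N (compression)
  F[0-2] = +2496.9837 N (tension)
  F[1-2] = -3560.9033 N (compression)
  Rx@0 = -340.5800 N
  Ry@0 = +1624.2689 N
  Ry@2 = +2538.7211 N

2496.984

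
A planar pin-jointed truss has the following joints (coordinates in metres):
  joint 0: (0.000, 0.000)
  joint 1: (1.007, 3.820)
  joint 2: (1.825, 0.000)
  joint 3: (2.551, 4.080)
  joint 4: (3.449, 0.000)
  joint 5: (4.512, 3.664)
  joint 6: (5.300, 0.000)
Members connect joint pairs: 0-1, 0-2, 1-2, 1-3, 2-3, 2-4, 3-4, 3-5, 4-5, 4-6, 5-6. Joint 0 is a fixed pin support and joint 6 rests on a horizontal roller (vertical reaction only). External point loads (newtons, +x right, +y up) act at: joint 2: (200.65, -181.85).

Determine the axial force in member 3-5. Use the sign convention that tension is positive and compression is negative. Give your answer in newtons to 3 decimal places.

-30.463

N=7 nodes, M=11 members, R=3 reactions → 2N=14, M+R=14
member 0 (0-1): L=3.9505, (cx,cy)=(0.2549,0.9670)
member 1 (0-2): L=1.8250, (cx,cy)=(1.0000,0.0000)
member 2 (1-2): L=3.9066, (cx,cy)=(0.2094,-0.9778)
member 3 (1-3): L=1.5657, (cx,cy)=(0.9861,0.1661)
member 4 (2-3): L=4.1441, (cx,cy)=(0.1752,0.9845)
member 5 (2-4): L=1.6240, (cx,cy)=(1.0000,0.0000)
member 6 (3-4): L=4.1777, (cx,cy)=(0.2150,-0.9766)
member 7 (3-5): L=2.0046, (cx,cy)=(0.9782,-0.2075)
member 8 (4-5): L=3.8151, (cx,cy)=(0.2786,0.9604)
member 9 (4-6): L=1.8510, (cx,cy)=(1.0000,0.0000)
member 10 (5-6): L=3.7478, (cx,cy)=(0.2103,-0.9776)
solve A·x = −loads:
  F[0-1] = -123.3051 N (compression)
  F[0-2] = +232.0810 N (tension)
  F[1-2] = +112.4666 N (tension)
  F[1-3] = -55.7544 N (compression)
  F[2-3] = +73.0056 N (tension)
  F[2-4] = +42.1905 N (tension)
  F[3-4] = -57.6440 N (compression)
  F[3-5] = -30.4629 N (compression)
  F[4-5] = +58.6179 N (tension)
  F[4-6] = +13.4670 N (tension)
  F[5-6] = -64.0499 N (compression)
  Rx@0 = -200.6500 N
  Ry@0 = +119.2318 N
  Ry@6 = +62.6182 N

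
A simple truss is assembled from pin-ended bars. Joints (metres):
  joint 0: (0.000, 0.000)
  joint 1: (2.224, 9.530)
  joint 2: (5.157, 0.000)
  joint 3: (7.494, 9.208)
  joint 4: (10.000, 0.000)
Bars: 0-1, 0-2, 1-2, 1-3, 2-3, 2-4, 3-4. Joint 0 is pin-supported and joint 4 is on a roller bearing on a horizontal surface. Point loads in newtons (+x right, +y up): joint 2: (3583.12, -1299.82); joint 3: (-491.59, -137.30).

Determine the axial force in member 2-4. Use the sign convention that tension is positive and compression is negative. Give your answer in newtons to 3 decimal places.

N=5 nodes, M=7 members, R=3 reactions → 2N=10, M+R=10
member 0 (0-1): L=9.7861, (cx,cy)=(0.2273,0.9738)
member 1 (0-2): L=5.1570, (cx,cy)=(1.0000,0.0000)
member 2 (1-2): L=9.9711, (cx,cy)=(0.2941,-0.9558)
member 3 (1-3): L=5.2798, (cx,cy)=(0.9981,-0.0610)
member 4 (2-3): L=9.4999, (cx,cy)=(0.2460,0.9693)
member 5 (2-4): L=4.8430, (cx,cy)=(1.0000,0.0000)
member 6 (3-4): L=9.5429, (cx,cy)=(0.2626,-0.9649)
solve A·x = −loads:
  F[0-1] = -1146.5677 N (compression)
  F[0-2] = +3352.1012 N (tension)
  F[1-2] = +1207.6170 N (tension)
  F[1-3] = -616.9393 N (compression)
  F[2-3] = +150.2457 N (tension)
  F[2-4] = +87.2402 N (tension)
  F[3-4] = -332.2131 N (compression)
  Rx@0 = -3091.5300 N
  Ry@0 = +1116.5663 N
  Ry@4 = +320.5537 N

87.240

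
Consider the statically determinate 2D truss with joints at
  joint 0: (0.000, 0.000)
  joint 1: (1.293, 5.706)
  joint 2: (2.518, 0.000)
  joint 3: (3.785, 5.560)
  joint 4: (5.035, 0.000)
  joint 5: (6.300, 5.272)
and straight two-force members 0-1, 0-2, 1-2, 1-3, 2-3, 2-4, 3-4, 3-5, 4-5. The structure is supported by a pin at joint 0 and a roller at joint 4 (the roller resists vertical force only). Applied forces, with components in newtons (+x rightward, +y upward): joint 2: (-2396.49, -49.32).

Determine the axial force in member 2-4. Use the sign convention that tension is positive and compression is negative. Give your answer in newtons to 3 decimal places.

5.545

N=6 nodes, M=9 members, R=3 reactions → 2N=12, M+R=12
member 0 (0-1): L=5.8507, (cx,cy)=(0.2210,0.9753)
member 1 (0-2): L=2.5180, (cx,cy)=(1.0000,0.0000)
member 2 (1-2): L=5.8360, (cx,cy)=(0.2099,-0.9777)
member 3 (1-3): L=2.4963, (cx,cy)=(0.9983,-0.0585)
member 4 (2-3): L=5.7025, (cx,cy)=(0.2222,0.9750)
member 5 (2-4): L=2.5170, (cx,cy)=(1.0000,0.0000)
member 6 (3-4): L=5.6988, (cx,cy)=(0.2193,-0.9756)
member 7 (3-5): L=2.5314, (cx,cy)=(0.9935,-0.1138)
member 8 (4-5): L=5.4216, (cx,cy)=(0.2333,0.9724)
solve A·x = −loads:
  F[0-1] = -25.2802 N (compression)
  F[0-2] = -2390.9031 N (compression)
  F[1-2] = +25.8771 N (tension)
  F[1-3] = -11.0375 N (compression)
  F[2-3] = +24.6351 N (tension)
  F[2-4] = +5.5452 N (tension)
  F[3-4] = -25.2805 N (compression)
  F[3-5] = +0.0000 N (tension)
  F[4-5] = -0.0000 N (compression)
  Rx@0 = +2396.4900 N
  Ry@0 = +24.6551 N
  Ry@4 = +24.6649 N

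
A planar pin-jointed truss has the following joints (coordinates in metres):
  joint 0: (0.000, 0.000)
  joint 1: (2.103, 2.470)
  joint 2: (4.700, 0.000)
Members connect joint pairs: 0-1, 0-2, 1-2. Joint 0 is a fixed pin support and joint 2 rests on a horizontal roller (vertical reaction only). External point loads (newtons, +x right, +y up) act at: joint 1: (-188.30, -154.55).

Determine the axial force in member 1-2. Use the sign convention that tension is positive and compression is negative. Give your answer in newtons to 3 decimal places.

N=3 nodes, M=3 members, R=3 reactions → 2N=6, M+R=6
member 0 (0-1): L=3.2440, (cx,cy)=(0.6483,0.7614)
member 1 (0-2): L=4.7000, (cx,cy)=(1.0000,0.0000)
member 2 (1-2): L=3.5840, (cx,cy)=(0.7246,-0.6892)
solve A·x = −loads:
  F[0-1] = -242.1239 N (compression)
  F[0-2] = -31.3372 N (compression)
  F[1-2] = +43.2475 N (tension)
  Rx@0 = +188.3000 N
  Ry@0 = +184.3548 N
  Ry@2 = -29.8048 N

43.247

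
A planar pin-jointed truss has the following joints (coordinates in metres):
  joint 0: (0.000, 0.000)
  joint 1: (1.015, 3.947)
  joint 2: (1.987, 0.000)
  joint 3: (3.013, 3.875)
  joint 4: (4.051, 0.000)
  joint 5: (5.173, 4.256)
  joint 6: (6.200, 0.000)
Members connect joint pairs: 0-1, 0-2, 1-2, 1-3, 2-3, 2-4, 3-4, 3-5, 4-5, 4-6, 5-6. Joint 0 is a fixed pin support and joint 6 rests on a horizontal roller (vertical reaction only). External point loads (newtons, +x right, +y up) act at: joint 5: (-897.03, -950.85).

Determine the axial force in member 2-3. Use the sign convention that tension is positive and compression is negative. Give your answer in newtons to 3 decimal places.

-814.559

N=7 nodes, M=11 members, R=3 reactions → 2N=14, M+R=14
member 0 (0-1): L=4.0754, (cx,cy)=(0.2491,0.9685)
member 1 (0-2): L=1.9870, (cx,cy)=(1.0000,0.0000)
member 2 (1-2): L=4.0649, (cx,cy)=(0.2391,-0.9710)
member 3 (1-3): L=1.9993, (cx,cy)=(0.9994,-0.0360)
member 4 (2-3): L=4.0085, (cx,cy)=(0.2560,0.9667)
member 5 (2-4): L=2.0640, (cx,cy)=(1.0000,0.0000)
member 6 (3-4): L=4.0116, (cx,cy)=(0.2587,-0.9659)
member 7 (3-5): L=2.1933, (cx,cy)=(0.9848,0.1737)
member 8 (4-5): L=4.4014, (cx,cy)=(0.2549,0.9670)
member 9 (4-6): L=2.1490, (cx,cy)=(1.0000,0.0000)
member 10 (5-6): L=4.3782, (cx,cy)=(0.2346,-0.9721)
solve A·x = −loads:
  F[0-1] = -798.4303 N (compression)
  F[0-2] = -698.1776 N (compression)
  F[1-2] = +810.9506 N (tension)
  F[1-3] = -393.0210 N (compression)
  F[2-3] = -814.5590 N (compression)
  F[2-4] = -295.7741 N (compression)
  F[3-4] = +659.5753 N (tension)
  F[3-5] = -783.8365 N (compression)
  F[4-5] = -658.8810 N (compression)
  F[4-6] = +42.8509 N (tension)
  F[5-6] = -182.6756 N (compression)
  Rx@0 = +897.0300 N
  Ry@0 = +773.2714 N
  Ry@6 = +177.5786 N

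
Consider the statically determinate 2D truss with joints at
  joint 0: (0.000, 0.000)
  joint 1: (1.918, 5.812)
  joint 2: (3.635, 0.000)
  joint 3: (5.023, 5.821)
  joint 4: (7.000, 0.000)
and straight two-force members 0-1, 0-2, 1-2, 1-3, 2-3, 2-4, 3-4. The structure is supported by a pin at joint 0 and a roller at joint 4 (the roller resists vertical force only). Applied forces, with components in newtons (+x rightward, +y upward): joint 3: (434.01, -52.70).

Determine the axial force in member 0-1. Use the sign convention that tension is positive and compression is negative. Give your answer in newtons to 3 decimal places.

364.381

N=5 nodes, M=7 members, R=3 reactions → 2N=10, M+R=10
member 0 (0-1): L=6.1203, (cx,cy)=(0.3134,0.9496)
member 1 (0-2): L=3.6350, (cx,cy)=(1.0000,0.0000)
member 2 (1-2): L=6.0603, (cx,cy)=(0.2833,-0.9590)
member 3 (1-3): L=3.1050, (cx,cy)=(1.0000,0.0029)
member 4 (2-3): L=5.9842, (cx,cy)=(0.2319,0.9727)
member 5 (2-4): L=3.3650, (cx,cy)=(1.0000,0.0000)
member 6 (3-4): L=6.1476, (cx,cy)=(0.3216,-0.9469)
solve A·x = −loads:
  F[0-1] = +364.3814 N (tension)
  F[0-2] = +319.8189 N (tension)
  F[1-2] = -360.1567 N (compression)
  F[1-3] = +216.2310 N (tension)
  F[2-3] = +355.0830 N (tension)
  F[2-4] = +135.4204 N (tension)
  F[3-4] = -421.0954 N (compression)
  Rx@0 = -434.0100 N
  Ry@0 = -346.0263 N
  Ry@4 = +398.7263 N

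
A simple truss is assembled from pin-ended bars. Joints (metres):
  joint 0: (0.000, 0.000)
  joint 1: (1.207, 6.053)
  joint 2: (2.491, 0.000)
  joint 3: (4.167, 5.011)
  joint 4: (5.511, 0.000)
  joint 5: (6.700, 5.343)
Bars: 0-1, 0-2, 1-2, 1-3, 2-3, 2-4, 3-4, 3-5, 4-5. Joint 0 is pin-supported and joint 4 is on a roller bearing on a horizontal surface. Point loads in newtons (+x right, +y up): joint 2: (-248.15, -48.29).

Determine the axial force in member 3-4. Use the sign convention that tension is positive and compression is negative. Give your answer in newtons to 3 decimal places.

N=6 nodes, M=9 members, R=3 reactions → 2N=12, M+R=12
member 0 (0-1): L=6.1722, (cx,cy)=(0.1956,0.9807)
member 1 (0-2): L=2.4910, (cx,cy)=(1.0000,0.0000)
member 2 (1-2): L=6.1877, (cx,cy)=(0.2075,-0.9782)
member 3 (1-3): L=3.1381, (cx,cy)=(0.9433,-0.3321)
member 4 (2-3): L=5.2839, (cx,cy)=(0.3172,0.9484)
member 5 (2-4): L=3.0200, (cx,cy)=(1.0000,0.0000)
member 6 (3-4): L=5.1881, (cx,cy)=(0.2591,-0.9659)
member 7 (3-5): L=2.5547, (cx,cy)=(0.9915,0.1300)
member 8 (4-5): L=5.4737, (cx,cy)=(0.2172,0.9761)
solve A·x = −loads:
  F[0-1] = -26.9837 N (compression)
  F[0-2] = -242.8732 N (compression)
  F[1-2] = +31.2867 N (tension)
  F[1-3] = -12.4770 N (compression)
  F[2-3] = +18.6472 N (tension)
  F[2-4] = +5.8543 N (tension)
  F[3-4] = -22.5988 N (compression)
  F[3-5] = +0.0000 N (tension)
  F[4-5] = -0.0000 N (compression)
  Rx@0 = +248.1500 N
  Ry@0 = +26.4627 N
  Ry@4 = +21.8273 N

-22.599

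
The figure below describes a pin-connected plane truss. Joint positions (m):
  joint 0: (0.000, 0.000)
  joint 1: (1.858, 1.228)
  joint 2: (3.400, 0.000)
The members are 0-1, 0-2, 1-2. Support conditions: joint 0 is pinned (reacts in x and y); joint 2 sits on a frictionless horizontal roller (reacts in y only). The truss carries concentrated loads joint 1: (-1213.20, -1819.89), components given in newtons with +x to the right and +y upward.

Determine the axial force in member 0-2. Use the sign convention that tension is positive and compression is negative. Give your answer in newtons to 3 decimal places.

N=3 nodes, M=3 members, R=3 reactions → 2N=6, M+R=6
member 0 (0-1): L=2.2271, (cx,cy)=(0.8343,0.5514)
member 1 (0-2): L=3.4000, (cx,cy)=(1.0000,0.0000)
member 2 (1-2): L=1.9712, (cx,cy)=(0.7823,-0.6230)
solve A·x = −loads:
  F[0-1] = -2291.6189 N (compression)
  F[0-2] = +698.5926 N (tension)
  F[1-2] = -893.0524 N (compression)
  Rx@0 = +1213.2000 N
  Ry@0 = +1263.5529 N
  Ry@2 = +556.3371 N

698.593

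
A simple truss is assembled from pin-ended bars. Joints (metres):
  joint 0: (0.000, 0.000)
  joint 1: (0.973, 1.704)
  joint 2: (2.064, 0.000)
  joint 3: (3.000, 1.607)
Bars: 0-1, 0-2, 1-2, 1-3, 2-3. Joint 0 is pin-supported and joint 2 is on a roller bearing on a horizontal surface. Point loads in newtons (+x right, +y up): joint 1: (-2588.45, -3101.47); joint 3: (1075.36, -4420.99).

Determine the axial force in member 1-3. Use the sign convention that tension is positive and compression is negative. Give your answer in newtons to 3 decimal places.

3555.451

N=4 nodes, M=5 members, R=3 reactions → 2N=8, M+R=8
member 0 (0-1): L=1.9622, (cx,cy)=(0.4959,0.8684)
member 1 (0-2): L=2.0640, (cx,cy)=(1.0000,0.0000)
member 2 (1-2): L=2.0233, (cx,cy)=(0.5392,-0.8422)
member 3 (1-3): L=2.0293, (cx,cy)=(0.9989,-0.0478)
member 4 (2-3): L=1.8597, (cx,cy)=(0.5033,0.8641)
solve A·x = −loads:
  F[0-1] = -1075.8183 N (compression)
  F[0-2] = -979.6299 N (compression)
  F[1-2] = -2775.1762 N (compression)
  F[1-3] = +3555.4510 N (tension)
  F[2-3] = -4919.5597 N (compression)
  Rx@0 = +1513.0900 N
  Ry@0 = +934.2405 N
  Ry@2 = +6588.2195 N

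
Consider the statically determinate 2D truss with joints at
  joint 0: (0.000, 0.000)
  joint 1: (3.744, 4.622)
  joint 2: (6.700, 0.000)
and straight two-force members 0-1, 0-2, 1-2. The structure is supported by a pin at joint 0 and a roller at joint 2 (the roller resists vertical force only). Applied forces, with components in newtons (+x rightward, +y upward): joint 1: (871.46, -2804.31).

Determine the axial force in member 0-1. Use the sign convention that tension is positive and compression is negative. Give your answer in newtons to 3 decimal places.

-818.568

N=3 nodes, M=3 members, R=3 reactions → 2N=6, M+R=6
member 0 (0-1): L=5.9481, (cx,cy)=(0.6294,0.7770)
member 1 (0-2): L=6.7000, (cx,cy)=(1.0000,0.0000)
member 2 (1-2): L=5.4864, (cx,cy)=(0.5388,-0.8424)
solve A·x = −loads:
  F[0-1] = -818.5680 N (compression)
  F[0-2] = +1386.6994 N (tension)
  F[1-2] = -2573.7542 N (compression)
  Rx@0 = -871.4600 N
  Ry@0 = +636.0675 N
  Ry@2 = +2168.2425 N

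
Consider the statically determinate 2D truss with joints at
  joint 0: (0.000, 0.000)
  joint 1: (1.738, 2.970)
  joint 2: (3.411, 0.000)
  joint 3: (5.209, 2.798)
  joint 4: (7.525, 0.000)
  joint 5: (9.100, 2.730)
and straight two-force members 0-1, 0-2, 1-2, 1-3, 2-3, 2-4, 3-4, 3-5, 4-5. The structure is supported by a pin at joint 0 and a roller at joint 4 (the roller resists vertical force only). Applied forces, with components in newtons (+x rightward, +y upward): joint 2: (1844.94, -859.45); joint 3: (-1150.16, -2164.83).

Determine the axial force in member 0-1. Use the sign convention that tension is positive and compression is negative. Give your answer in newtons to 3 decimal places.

-1811.890

N=6 nodes, M=9 members, R=3 reactions → 2N=12, M+R=12
member 0 (0-1): L=3.4412, (cx,cy)=(0.5051,0.8631)
member 1 (0-2): L=3.4110, (cx,cy)=(1.0000,0.0000)
member 2 (1-2): L=3.4088, (cx,cy)=(0.4908,-0.8713)
member 3 (1-3): L=3.4753, (cx,cy)=(0.9988,-0.0495)
member 4 (2-3): L=3.3259, (cx,cy)=(0.5406,0.8413)
member 5 (2-4): L=4.1140, (cx,cy)=(1.0000,0.0000)
member 6 (3-4): L=3.6322, (cx,cy)=(0.6376,-0.7703)
member 7 (3-5): L=3.8916, (cx,cy)=(0.9998,-0.0175)
member 8 (4-5): L=3.1517, (cx,cy)=(0.4997,0.8662)
solve A·x = −loads:
  F[0-1] = -1811.8896 N (compression)
  F[0-2] = +1609.8985 N (tension)
  F[1-2] = +1899.9274 N (tension)
  F[1-3] = -1849.8517 N (compression)
  F[2-3] = -946.0797 N (compression)
  F[2-4] = +1208.8807 N (tension)
  F[3-4] = -1895.8810 N (compression)
  F[3-5] = -0.0000 N (compression)
  F[4-5] = +0.0000 N (tension)
  Rx@0 = -694.7800 N
  Ry@0 = +1563.8101 N
  Ry@4 = +1460.4699 N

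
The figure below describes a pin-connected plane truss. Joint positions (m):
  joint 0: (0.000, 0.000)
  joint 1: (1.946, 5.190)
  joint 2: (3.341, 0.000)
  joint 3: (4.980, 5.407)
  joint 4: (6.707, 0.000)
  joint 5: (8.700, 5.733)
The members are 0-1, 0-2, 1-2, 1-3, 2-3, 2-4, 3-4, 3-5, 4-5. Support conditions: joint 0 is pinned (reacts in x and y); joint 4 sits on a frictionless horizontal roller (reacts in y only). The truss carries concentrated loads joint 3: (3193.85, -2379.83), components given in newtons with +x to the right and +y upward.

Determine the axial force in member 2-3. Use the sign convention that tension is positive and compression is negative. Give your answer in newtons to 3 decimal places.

N=6 nodes, M=9 members, R=3 reactions → 2N=12, M+R=12
member 0 (0-1): L=5.5428, (cx,cy)=(0.3511,0.9363)
member 1 (0-2): L=3.3410, (cx,cy)=(1.0000,0.0000)
member 2 (1-2): L=5.3742, (cx,cy)=(0.2596,-0.9657)
member 3 (1-3): L=3.0418, (cx,cy)=(0.9975,0.0713)
member 4 (2-3): L=5.6500, (cx,cy)=(0.2901,0.9570)
member 5 (2-4): L=3.3660, (cx,cy)=(1.0000,0.0000)
member 6 (3-4): L=5.6761, (cx,cy)=(0.3043,-0.9526)
member 7 (3-5): L=3.7343, (cx,cy)=(0.9962,0.0873)
member 8 (4-5): L=6.0695, (cx,cy)=(0.3284,0.9446)
solve A·x = −loads:
  F[0-1] = +2095.3911 N (tension)
  F[0-2] = +2458.1919 N (tension)
  F[1-2] = -1939.8682 N (compression)
  F[1-3] = +1242.3612 N (tension)
  F[2-3] = +1957.5528 N (tension)
  F[2-4] = +1386.7861 N (tension)
  F[3-4] = -4557.9298 N (compression)
  F[3-5] = -0.0000 N (compression)
  F[4-5] = +0.0000 N (tension)
  Rx@0 = -3193.8500 N
  Ry@0 = -1962.0069 N
  Ry@4 = +4341.8369 N

1957.553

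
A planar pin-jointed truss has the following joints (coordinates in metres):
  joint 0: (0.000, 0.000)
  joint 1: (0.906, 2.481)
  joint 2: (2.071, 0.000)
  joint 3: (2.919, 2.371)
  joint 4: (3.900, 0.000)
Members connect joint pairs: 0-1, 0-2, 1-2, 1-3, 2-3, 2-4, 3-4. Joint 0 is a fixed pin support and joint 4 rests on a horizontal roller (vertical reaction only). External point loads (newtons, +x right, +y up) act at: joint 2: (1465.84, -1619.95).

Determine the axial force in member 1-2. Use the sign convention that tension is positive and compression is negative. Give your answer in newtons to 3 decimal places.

N=5 nodes, M=7 members, R=3 reactions → 2N=10, M+R=10
member 0 (0-1): L=2.6412, (cx,cy)=(0.3430,0.9393)
member 1 (0-2): L=2.0710, (cx,cy)=(1.0000,0.0000)
member 2 (1-2): L=2.7409, (cx,cy)=(0.4250,-0.9052)
member 3 (1-3): L=2.0160, (cx,cy)=(0.9985,-0.0546)
member 4 (2-3): L=2.5181, (cx,cy)=(0.3368,0.9416)
member 5 (2-4): L=1.8290, (cx,cy)=(1.0000,0.0000)
member 6 (3-4): L=2.5659, (cx,cy)=(0.3823,-0.9240)
solve A·x = −loads:
  F[0-1] = -808.7854 N (compression)
  F[0-2] = +1743.2692 N (tension)
  F[1-2] = +878.5953 N (tension)
  F[1-3] = -651.8396 N (compression)
  F[2-3] = +875.8262 N (tension)
  F[2-4] = +355.9218 N (tension)
  F[3-4] = -930.9589 N (compression)
  Rx@0 = -1465.8400 N
  Ry@0 = +759.7150 N
  Ry@4 = +860.2350 N

878.595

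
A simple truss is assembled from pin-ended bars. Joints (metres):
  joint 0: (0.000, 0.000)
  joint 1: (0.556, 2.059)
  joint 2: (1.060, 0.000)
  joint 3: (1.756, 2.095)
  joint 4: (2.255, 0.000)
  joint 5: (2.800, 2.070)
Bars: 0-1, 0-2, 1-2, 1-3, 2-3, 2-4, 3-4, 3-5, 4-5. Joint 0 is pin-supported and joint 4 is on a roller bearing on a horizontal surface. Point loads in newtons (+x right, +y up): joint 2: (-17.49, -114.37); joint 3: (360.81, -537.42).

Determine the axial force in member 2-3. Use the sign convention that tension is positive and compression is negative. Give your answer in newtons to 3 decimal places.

282.045

N=6 nodes, M=9 members, R=3 reactions → 2N=12, M+R=12
member 0 (0-1): L=2.1327, (cx,cy)=(0.2607,0.9654)
member 1 (0-2): L=1.0600, (cx,cy)=(1.0000,0.0000)
member 2 (1-2): L=2.1198, (cx,cy)=(0.2378,-0.9713)
member 3 (1-3): L=1.2005, (cx,cy)=(0.9996,0.0300)
member 4 (2-3): L=2.2076, (cx,cy)=(0.3153,0.9490)
member 5 (2-4): L=1.1950, (cx,cy)=(1.0000,0.0000)
member 6 (3-4): L=2.1536, (cx,cy)=(0.2317,-0.9728)
member 7 (3-5): L=1.0443, (cx,cy)=(0.9997,-0.0239)
member 8 (4-5): L=2.1405, (cx,cy)=(0.2546,0.9670)
solve A·x = −loads:
  F[0-1] = +161.2533 N (tension)
  F[0-2] = +301.2818 N (tension)
  F[1-2] = -157.8160 N (compression)
  F[1-3] = +79.5962 N (tension)
  F[2-3] = +282.0448 N (tension)
  F[2-4] = +192.3275 N (tension)
  F[3-4] = -830.0562 N (compression)
  F[3-5] = -0.0000 N (compression)
  F[4-5] = +0.0000 N (tension)
  Rx@0 = -343.3200 N
  Ry@0 = -155.6773 N
  Ry@4 = +807.4673 N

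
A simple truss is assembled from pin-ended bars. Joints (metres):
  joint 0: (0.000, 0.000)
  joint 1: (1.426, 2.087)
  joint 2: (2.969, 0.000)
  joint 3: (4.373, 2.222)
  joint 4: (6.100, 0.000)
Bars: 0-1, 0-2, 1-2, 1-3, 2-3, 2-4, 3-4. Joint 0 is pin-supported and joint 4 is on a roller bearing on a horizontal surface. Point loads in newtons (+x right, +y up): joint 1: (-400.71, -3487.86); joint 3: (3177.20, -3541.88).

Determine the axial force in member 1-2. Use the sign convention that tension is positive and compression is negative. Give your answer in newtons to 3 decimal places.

N=5 nodes, M=7 members, R=3 reactions → 2N=10, M+R=10
member 0 (0-1): L=2.5277, (cx,cy)=(0.5642,0.8257)
member 1 (0-2): L=2.9690, (cx,cy)=(1.0000,0.0000)
member 2 (1-2): L=2.5955, (cx,cy)=(0.5945,-0.8041)
member 3 (1-3): L=2.9501, (cx,cy)=(0.9990,0.0458)
member 4 (2-3): L=2.6284, (cx,cy)=(0.5342,0.8454)
member 5 (2-4): L=3.1310, (cx,cy)=(1.0000,0.0000)
member 6 (3-4): L=2.8142, (cx,cy)=(0.6137,-0.7896)
solve A·x = −loads:
  F[0-1] = -3215.6108 N (compression)
  F[0-2] = +4590.6059 N (tension)
  F[1-2] = -1079.6995 N (compression)
  F[1-3] = -772.3343 N (compression)
  F[2-3] = +1026.9721 N (tension)
  F[2-4] = +3400.1529 N (tension)
  F[3-4] = -5540.6865 N (compression)
  Rx@0 = -2776.4900 N
  Ry@0 = +2655.0209 N
  Ry@4 = +4374.7191 N

-1079.699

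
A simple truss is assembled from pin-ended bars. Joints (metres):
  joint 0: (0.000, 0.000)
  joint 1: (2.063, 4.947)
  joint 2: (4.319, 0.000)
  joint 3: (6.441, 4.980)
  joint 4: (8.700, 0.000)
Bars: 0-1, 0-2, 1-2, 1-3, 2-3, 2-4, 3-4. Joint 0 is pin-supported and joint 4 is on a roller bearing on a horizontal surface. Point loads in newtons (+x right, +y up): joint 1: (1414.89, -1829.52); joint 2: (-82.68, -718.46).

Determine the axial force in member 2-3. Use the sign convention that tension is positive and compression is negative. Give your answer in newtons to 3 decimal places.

1745.332

N=5 nodes, M=7 members, R=3 reactions → 2N=10, M+R=10
member 0 (0-1): L=5.3599, (cx,cy)=(0.3849,0.9230)
member 1 (0-2): L=4.3190, (cx,cy)=(1.0000,0.0000)
member 2 (1-2): L=5.4371, (cx,cy)=(0.4149,-0.9099)
member 3 (1-3): L=4.3781, (cx,cy)=(1.0000,0.0075)
member 4 (2-3): L=5.4133, (cx,cy)=(0.3920,0.9200)
member 5 (2-4): L=4.3810, (cx,cy)=(1.0000,0.0000)
member 6 (3-4): L=5.4684, (cx,cy)=(0.4131,-0.9107)
solve A·x = −loads:
  F[0-1] = -1032.4887 N (compression)
  F[0-2] = +1729.6082 N (tension)
  F[1-2] = -975.0823 N (compression)
  F[1-3] = -1407.7422 N (compression)
  F[2-3] = +1745.3321 N (tension)
  F[2-4] = +723.5301 N (tension)
  F[3-4] = -1751.4642 N (compression)
  Rx@0 = -1332.2100 N
  Ry@0 = +952.9467 N
  Ry@4 = +1595.0333 N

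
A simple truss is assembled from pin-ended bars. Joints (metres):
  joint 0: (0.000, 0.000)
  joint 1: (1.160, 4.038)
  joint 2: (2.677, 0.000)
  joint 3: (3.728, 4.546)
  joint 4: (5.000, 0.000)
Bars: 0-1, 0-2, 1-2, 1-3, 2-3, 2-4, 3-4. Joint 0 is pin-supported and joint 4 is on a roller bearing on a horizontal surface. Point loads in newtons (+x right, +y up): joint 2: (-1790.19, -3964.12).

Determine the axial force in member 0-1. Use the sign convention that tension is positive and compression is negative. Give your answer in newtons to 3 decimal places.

N=5 nodes, M=7 members, R=3 reactions → 2N=10, M+R=10
member 0 (0-1): L=4.2013, (cx,cy)=(0.2761,0.9611)
member 1 (0-2): L=2.6770, (cx,cy)=(1.0000,0.0000)
member 2 (1-2): L=4.3136, (cx,cy)=(0.3517,-0.9361)
member 3 (1-3): L=2.6178, (cx,cy)=(0.9810,0.1941)
member 4 (2-3): L=4.6659, (cx,cy)=(0.2253,0.9743)
member 5 (2-4): L=2.3230, (cx,cy)=(1.0000,0.0000)
member 6 (3-4): L=4.7206, (cx,cy)=(0.2695,-0.9630)
solve A·x = −loads:
  F[0-1] = -1916.2179 N (compression)
  F[0-2] = -1261.1145 N (compression)
  F[1-2] = +1727.2426 N (tension)
  F[1-3] = -1158.5401 N (compression)
  F[2-3] = +2409.1273 N (tension)
  F[2-4] = +593.8583 N (tension)
  F[3-4] = -2203.9071 N (compression)
  Rx@0 = +1790.1900 N
  Ry@0 = +1841.7302 N
  Ry@4 = +2122.3898 N

-1916.218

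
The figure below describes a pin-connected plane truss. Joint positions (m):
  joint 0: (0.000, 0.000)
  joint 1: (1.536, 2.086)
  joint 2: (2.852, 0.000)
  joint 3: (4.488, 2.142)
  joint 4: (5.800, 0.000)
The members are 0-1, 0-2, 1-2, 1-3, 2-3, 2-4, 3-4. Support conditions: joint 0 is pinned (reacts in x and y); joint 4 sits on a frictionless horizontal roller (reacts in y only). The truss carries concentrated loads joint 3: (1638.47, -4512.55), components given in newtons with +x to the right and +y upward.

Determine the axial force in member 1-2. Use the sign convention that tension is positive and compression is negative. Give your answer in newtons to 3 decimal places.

N=5 nodes, M=7 members, R=3 reactions → 2N=10, M+R=10
member 0 (0-1): L=2.5905, (cx,cy)=(0.5929,0.8052)
member 1 (0-2): L=2.8520, (cx,cy)=(1.0000,0.0000)
member 2 (1-2): L=2.4664, (cx,cy)=(0.5336,-0.8458)
member 3 (1-3): L=2.9525, (cx,cy)=(0.9998,0.0190)
member 4 (2-3): L=2.6953, (cx,cy)=(0.6070,0.7947)
member 5 (2-4): L=2.9480, (cx,cy)=(1.0000,0.0000)
member 6 (3-4): L=2.5119, (cx,cy)=(0.5223,-0.8527)
solve A·x = −loads:
  F[0-1] = -516.1951 N (compression)
  F[0-2] = +1944.5405 N (tension)
  F[1-2] = +478.8751 N (tension)
  F[1-3] = -561.6829 N (compression)
  F[2-3] = -509.6322 N (compression)
  F[2-4] = +2509.3893 N (tension)
  F[3-4] = -4804.3202 N (compression)
  Rx@0 = -1638.4700 N
  Ry@0 = +415.6660 N
  Ry@4 = +4096.8840 N

478.875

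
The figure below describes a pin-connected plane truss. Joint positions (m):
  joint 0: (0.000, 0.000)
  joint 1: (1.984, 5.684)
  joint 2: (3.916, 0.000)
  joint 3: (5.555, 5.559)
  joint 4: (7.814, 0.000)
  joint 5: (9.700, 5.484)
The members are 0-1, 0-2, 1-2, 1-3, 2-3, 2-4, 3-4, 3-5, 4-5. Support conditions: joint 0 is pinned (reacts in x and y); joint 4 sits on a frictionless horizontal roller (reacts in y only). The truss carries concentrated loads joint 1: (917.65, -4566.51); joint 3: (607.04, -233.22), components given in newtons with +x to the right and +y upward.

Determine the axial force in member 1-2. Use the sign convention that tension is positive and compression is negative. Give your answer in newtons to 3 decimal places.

N=6 nodes, M=9 members, R=3 reactions → 2N=12, M+R=12
member 0 (0-1): L=6.0203, (cx,cy)=(0.3296,0.9441)
member 1 (0-2): L=3.9160, (cx,cy)=(1.0000,0.0000)
member 2 (1-2): L=6.0034, (cx,cy)=(0.3218,-0.9468)
member 3 (1-3): L=3.5732, (cx,cy)=(0.9994,-0.0350)
member 4 (2-3): L=5.7956, (cx,cy)=(0.2828,0.9592)
member 5 (2-4): L=3.8980, (cx,cy)=(1.0000,0.0000)
member 6 (3-4): L=6.0005, (cx,cy)=(0.3765,-0.9264)
member 7 (3-5): L=4.1457, (cx,cy)=(0.9998,-0.0181)
member 8 (4-5): L=5.7992, (cx,cy)=(0.3252,0.9456)
solve A·x = −loads:
  F[0-1] = -2515.6435 N (compression)
  F[0-2] = +2353.7234 N (tension)
  F[1-2] = -2277.0418 N (compression)
  F[1-3] = -1014.5088 N (compression)
  F[2-3] = +2247.6588 N (tension)
  F[2-4] = +985.2866 N (tension)
  F[3-4] = -2617.1651 N (compression)
  F[3-5] = +0.0000 N (tension)
  F[4-5] = -0.0000 N (compression)
  Rx@0 = -1524.6900 N
  Ry@0 = +2375.1138 N
  Ry@4 = +2424.6162 N

-2277.042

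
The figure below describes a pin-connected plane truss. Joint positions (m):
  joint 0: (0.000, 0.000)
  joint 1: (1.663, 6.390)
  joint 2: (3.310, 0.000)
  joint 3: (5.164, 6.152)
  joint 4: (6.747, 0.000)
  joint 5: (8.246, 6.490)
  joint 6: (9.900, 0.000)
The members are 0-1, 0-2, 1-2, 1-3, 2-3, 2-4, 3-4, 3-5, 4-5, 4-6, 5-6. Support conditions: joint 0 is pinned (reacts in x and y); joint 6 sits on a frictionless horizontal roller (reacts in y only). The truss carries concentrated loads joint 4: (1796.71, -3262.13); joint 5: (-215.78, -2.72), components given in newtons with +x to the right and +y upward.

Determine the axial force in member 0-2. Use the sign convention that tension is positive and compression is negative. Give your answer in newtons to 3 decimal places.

1888.246

N=7 nodes, M=11 members, R=3 reactions → 2N=14, M+R=14
member 0 (0-1): L=6.6029, (cx,cy)=(0.2519,0.9678)
member 1 (0-2): L=3.3100, (cx,cy)=(1.0000,0.0000)
member 2 (1-2): L=6.5988, (cx,cy)=(0.2496,-0.9684)
member 3 (1-3): L=3.5091, (cx,cy)=(0.9977,-0.0678)
member 4 (2-3): L=6.4253, (cx,cy)=(0.2885,0.9575)
member 5 (2-4): L=3.4370, (cx,cy)=(1.0000,0.0000)
member 6 (3-4): L=6.3524, (cx,cy)=(0.2492,-0.9685)
member 7 (3-5): L=3.1005, (cx,cy)=(0.9940,0.1090)
member 8 (4-5): L=6.6609, (cx,cy)=(0.2250,0.9743)
member 9 (4-6): L=3.1530, (cx,cy)=(1.0000,0.0000)
member 10 (5-6): L=6.6974, (cx,cy)=(0.2470,-0.9690)
solve A·x = −loads:
  F[0-1] = -1220.1837 N (compression)
  F[0-2] = +1888.2465 N (tension)
  F[1-2] = +1263.1493 N (tension)
  F[1-3] = -624.0219 N (compression)
  F[2-3] = -1277.5109 N (compression)
  F[2-4] = +2572.1370 N (tension)
  F[3-4] = +1076.6859 N (tension)
  F[3-5] = -1267.0656 N (compression)
  F[4-5] = +2277.8413 N (tension)
  F[4-6] = +531.1152 N (tension)
  F[5-6] = -2150.6145 N (compression)
  Rx@0 = -1580.9300 N
  Ry@0 = +1180.8492 N
  Ry@6 = +2084.0008 N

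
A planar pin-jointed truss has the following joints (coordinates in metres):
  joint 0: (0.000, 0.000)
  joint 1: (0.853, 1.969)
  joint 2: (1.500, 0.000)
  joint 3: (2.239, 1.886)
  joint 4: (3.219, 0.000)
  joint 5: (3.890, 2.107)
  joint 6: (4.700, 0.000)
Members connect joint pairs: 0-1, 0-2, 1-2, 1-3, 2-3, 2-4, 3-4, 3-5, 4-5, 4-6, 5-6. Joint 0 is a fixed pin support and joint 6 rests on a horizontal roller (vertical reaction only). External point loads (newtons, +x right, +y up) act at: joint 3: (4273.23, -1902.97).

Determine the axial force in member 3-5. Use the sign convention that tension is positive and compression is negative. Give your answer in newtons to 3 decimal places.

-1941.698

N=7 nodes, M=11 members, R=3 reactions → 2N=14, M+R=14
member 0 (0-1): L=2.1458, (cx,cy)=(0.3975,0.9176)
member 1 (0-2): L=1.5000, (cx,cy)=(1.0000,0.0000)
member 2 (1-2): L=2.0726, (cx,cy)=(0.3122,-0.9500)
member 3 (1-3): L=1.3885, (cx,cy)=(0.9982,-0.0598)
member 4 (2-3): L=2.0256, (cx,cy)=(0.3648,0.9311)
member 5 (2-4): L=1.7190, (cx,cy)=(1.0000,0.0000)
member 6 (3-4): L=2.1254, (cx,cy)=(0.4611,-0.8874)
member 7 (3-5): L=1.6657, (cx,cy)=(0.9912,0.1327)
member 8 (4-5): L=2.2113, (cx,cy)=(0.3034,0.9528)
member 9 (4-6): L=1.4810, (cx,cy)=(1.0000,0.0000)
member 10 (5-6): L=2.2573, (cx,cy)=(0.3588,-0.9334)
solve A·x = −loads:
  F[0-1] = +782.8285 N (tension)
  F[0-2] = +3962.0433 N (tension)
  F[1-2] = -791.2919 N (compression)
  F[1-3] = +559.2059 N (tension)
  F[2-3] = +807.3974 N (tension)
  F[2-4] = +3420.4634 N (tension)
  F[3-4] = -3244.3643 N (compression)
  F[3-5] = -1941.6976 N (compression)
  F[4-5] = +3021.3661 N (tension)
  F[4-6] = +1007.7099 N (tension)
  F[5-6] = -2808.3160 N (compression)
  Rx@0 = -4273.2300 N
  Ry@0 = -718.3197 N
  Ry@6 = +2621.2897 N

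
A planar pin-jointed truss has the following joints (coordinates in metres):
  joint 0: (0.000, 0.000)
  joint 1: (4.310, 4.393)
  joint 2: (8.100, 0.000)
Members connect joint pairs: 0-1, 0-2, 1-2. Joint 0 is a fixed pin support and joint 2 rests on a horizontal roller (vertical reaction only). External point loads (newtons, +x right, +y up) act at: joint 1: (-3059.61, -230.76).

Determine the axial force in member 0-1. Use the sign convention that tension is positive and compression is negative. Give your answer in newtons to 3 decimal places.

-2475.896

N=3 nodes, M=3 members, R=3 reactions → 2N=6, M+R=6
member 0 (0-1): L=6.1542, (cx,cy)=(0.7003,0.7138)
member 1 (0-2): L=8.1000, (cx,cy)=(1.0000,0.0000)
member 2 (1-2): L=5.8019, (cx,cy)=(0.6532,-0.7572)
solve A·x = −loads:
  F[0-1] = -2475.8962 N (compression)
  F[0-2] = -1325.6624 N (compression)
  F[1-2] = +2029.3980 N (tension)
  Rx@0 = +3059.6100 N
  Ry@0 = +1767.3392 N
  Ry@2 = -1536.5792 N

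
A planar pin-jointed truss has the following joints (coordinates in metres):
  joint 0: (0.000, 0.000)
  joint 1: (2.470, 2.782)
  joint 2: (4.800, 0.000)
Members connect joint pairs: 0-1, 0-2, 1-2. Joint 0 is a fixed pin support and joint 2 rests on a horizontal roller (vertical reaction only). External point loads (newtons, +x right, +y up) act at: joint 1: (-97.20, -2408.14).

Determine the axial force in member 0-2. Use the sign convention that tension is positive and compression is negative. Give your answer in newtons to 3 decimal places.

N=3 nodes, M=3 members, R=3 reactions → 2N=6, M+R=6
member 0 (0-1): L=3.7203, (cx,cy)=(0.6639,0.7478)
member 1 (0-2): L=4.8000, (cx,cy)=(1.0000,0.0000)
member 2 (1-2): L=3.6288, (cx,cy)=(0.6421,-0.7666)
solve A·x = −loads:
  F[0-1] = -1638.5335 N (compression)
  F[0-2] = +990.6715 N (tension)
  F[1-2] = -1542.9101 N (compression)
  Rx@0 = +97.2000 N
  Ry@0 = +1225.2868 N
  Ry@2 = +1182.8532 N

990.671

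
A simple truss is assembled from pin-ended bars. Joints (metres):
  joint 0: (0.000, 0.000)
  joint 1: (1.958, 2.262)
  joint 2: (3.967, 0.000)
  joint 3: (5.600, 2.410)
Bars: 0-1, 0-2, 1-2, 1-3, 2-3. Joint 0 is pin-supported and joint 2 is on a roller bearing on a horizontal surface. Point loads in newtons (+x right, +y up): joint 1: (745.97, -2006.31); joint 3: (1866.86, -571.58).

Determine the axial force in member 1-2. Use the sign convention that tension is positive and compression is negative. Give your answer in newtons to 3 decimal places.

N=4 nodes, M=5 members, R=3 reactions → 2N=8, M+R=8
member 0 (0-1): L=2.9917, (cx,cy)=(0.6545,0.7561)
member 1 (0-2): L=3.9670, (cx,cy)=(1.0000,0.0000)
member 2 (1-2): L=3.0253, (cx,cy)=(0.6641,-0.7477)
member 3 (1-3): L=3.6450, (cx,cy)=(0.9992,0.0406)
member 4 (2-3): L=2.9111, (cx,cy)=(0.5609,0.8279)
solve A·x = −loads:
  F[0-1] = +1029.9517 N (tension)
  F[0-2] = +1938.7551 N (tension)
  F[1-2] = -3598.9139 N (compression)
  F[1-3] = +2319.8985 N (tension)
  F[2-3] = -804.2212 N (compression)
  Rx@0 = -2612.8300 N
  Ry@0 = -778.7321 N
  Ry@2 = +3356.6221 N

-3598.914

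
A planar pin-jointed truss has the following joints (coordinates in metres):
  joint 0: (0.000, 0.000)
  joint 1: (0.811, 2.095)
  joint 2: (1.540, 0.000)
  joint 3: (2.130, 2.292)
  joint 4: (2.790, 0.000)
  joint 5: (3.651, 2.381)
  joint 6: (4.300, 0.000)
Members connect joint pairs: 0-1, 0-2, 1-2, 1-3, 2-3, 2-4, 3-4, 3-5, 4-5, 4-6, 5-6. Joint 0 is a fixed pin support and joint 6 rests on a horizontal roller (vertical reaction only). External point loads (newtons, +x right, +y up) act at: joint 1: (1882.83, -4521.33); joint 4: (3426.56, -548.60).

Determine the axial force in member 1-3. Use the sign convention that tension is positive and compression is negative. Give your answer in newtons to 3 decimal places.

N=7 nodes, M=11 members, R=3 reactions → 2N=14, M+R=14
member 0 (0-1): L=2.2465, (cx,cy)=(0.3610,0.9326)
member 1 (0-2): L=1.5400, (cx,cy)=(1.0000,0.0000)
member 2 (1-2): L=2.2182, (cx,cy)=(0.3286,-0.9445)
member 3 (1-3): L=1.3336, (cx,cy)=(0.9890,0.1477)
member 4 (2-3): L=2.3667, (cx,cy)=(0.2493,0.9684)
member 5 (2-4): L=1.2500, (cx,cy)=(1.0000,0.0000)
member 6 (3-4): L=2.3851, (cx,cy)=(0.2767,-0.9610)
member 7 (3-5): L=1.5236, (cx,cy)=(0.9983,0.0584)
member 8 (4-5): L=2.5319, (cx,cy)=(0.3401,0.9404)
member 9 (4-6): L=1.5100, (cx,cy)=(1.0000,0.0000)
member 10 (5-6): L=2.4679, (cx,cy)=(0.2630,-0.9648)
solve A·x = −loads:
  F[0-1] = -3156.7850 N (compression)
  F[0-2] = +6449.0102 N (tension)
  F[1-2] = -2042.0419 N (compression)
  F[1-3] = -2377.4286 N (compression)
  F[2-3] = +1991.4887 N (tension)
  F[2-4] = +5281.4489 N (tension)
  F[3-4] = -1725.4012 N (compression)
  F[3-5] = -1379.8023 N (compression)
  F[4-5] = +2346.4707 N (tension)
  F[4-6] = +579.5012 N (tension)
  F[5-6] = -2203.5920 N (compression)
  Rx@0 = -5309.3900 N
  Ry@0 = +2943.9017 N
  Ry@6 = +2126.0283 N

-2377.429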